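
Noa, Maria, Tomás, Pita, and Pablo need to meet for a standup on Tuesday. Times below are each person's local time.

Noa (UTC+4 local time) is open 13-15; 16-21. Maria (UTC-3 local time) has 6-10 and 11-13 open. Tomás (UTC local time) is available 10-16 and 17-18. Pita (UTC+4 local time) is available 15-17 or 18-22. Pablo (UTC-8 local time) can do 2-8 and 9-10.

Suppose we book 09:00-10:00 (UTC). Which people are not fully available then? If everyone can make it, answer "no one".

Pablo, Pita, Tomás

Noa in UTC: 09:00-11:00, 12:00-17:00 (subtract 4h to convert from UTC+4).
Maria in UTC: 09:00-13:00, 14:00-16:00 (add 3h to convert from UTC-3).
Tomás in UTC: 10:00-16:00, 17:00-18:00.
Pita in UTC: 11:00-13:00, 14:00-18:00 (subtract 4h to convert from UTC+4).
Pablo in UTC: 10:00-16:00, 17:00-18:00 (add 8h to convert from UTC-8).
Noa: free for 09:00-10:00. Maria: free for 09:00-10:00. Tomás: not fully free for 09:00-10:00. Pita: not fully free for 09:00-10:00. Pablo: not fully free for 09:00-10:00.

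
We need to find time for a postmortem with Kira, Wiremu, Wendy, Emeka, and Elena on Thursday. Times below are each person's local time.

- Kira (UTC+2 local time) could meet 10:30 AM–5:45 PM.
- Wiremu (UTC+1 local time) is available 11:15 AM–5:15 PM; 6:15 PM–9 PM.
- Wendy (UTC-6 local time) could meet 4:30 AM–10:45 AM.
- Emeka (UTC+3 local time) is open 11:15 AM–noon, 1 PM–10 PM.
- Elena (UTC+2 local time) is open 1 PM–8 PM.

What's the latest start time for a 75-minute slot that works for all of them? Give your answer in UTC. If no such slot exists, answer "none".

14:30

Kira in UTC: 08:30-15:45 (subtract 2h to convert from UTC+2).
Wiremu in UTC: 10:15-16:15, 17:15-20:00 (subtract 1h to convert from UTC+1).
Wendy in UTC: 10:30-16:45 (add 6h to convert from UTC-6).
Emeka in UTC: 08:15-09:00, 10:00-19:00 (subtract 3h to convert from UTC+3).
Elena in UTC: 11:00-18:00 (subtract 2h to convert from UTC+2).
Kira ∩ Wiremu: 10:15-15:45.
Kira ∩ Wiremu ∩ Wendy: 10:30-15:45.
Kira ∩ Wiremu ∩ Wendy ∩ Emeka: 10:30-15:45.
Kira ∩ Wiremu ∩ Wendy ∩ Emeka ∩ Elena: 11:00-15:45.
So the common availability across everyone is 11:00-15:45.
The last common window of at least 75 minutes is 11:00-15:45; a 75-minute meeting can start as late as 14:30 and still end by 15:45.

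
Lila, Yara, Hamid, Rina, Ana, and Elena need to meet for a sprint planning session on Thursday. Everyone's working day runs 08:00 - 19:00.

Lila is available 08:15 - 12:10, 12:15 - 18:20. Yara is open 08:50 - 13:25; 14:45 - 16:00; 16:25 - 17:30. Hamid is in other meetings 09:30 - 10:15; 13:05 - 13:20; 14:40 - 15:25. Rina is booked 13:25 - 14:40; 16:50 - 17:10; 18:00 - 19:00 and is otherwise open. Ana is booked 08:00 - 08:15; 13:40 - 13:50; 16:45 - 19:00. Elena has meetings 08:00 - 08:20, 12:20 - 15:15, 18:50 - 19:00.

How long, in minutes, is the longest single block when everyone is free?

115

Lila free: 08:15-12:10, 12:15-18:20.
Yara free: 08:50-13:25, 14:45-16:00, 16:25-17:30.
Hamid free: 08:00-09:30, 10:15-13:05, 13:20-14:40, 15:25-19:00 (invert busy blocks within the working day).
Rina free: 08:00-13:25, 14:40-16:50, 17:10-18:00 (invert busy blocks within the working day).
Ana free: 08:15-13:40, 13:50-16:45 (invert busy blocks within the working day).
Elena free: 08:20-12:20, 15:15-18:50 (invert busy blocks within the working day).
Lila ∩ Yara: 08:50-12:10, 12:15-13:25, 14:45-16:00, 16:25-17:30.
Lila ∩ Yara ∩ Hamid: 08:50-09:30, 10:15-12:10, 12:15-13:05, 13:20-13:25, 15:25-16:00, 16:25-17:30.
Lila ∩ Yara ∩ Hamid ∩ Rina: 08:50-09:30, 10:15-12:10, 12:15-13:05, 13:20-13:25, 15:25-16:00, 16:25-16:50, 17:10-17:30.
Lila ∩ Yara ∩ Hamid ∩ Rina ∩ Ana: 08:50-09:30, 10:15-12:10, 12:15-13:05, 13:20-13:25, 15:25-16:00, 16:25-16:45.
Lila ∩ Yara ∩ Hamid ∩ Rina ∩ Ana ∩ Elena: 08:50-09:30, 10:15-12:10, 12:15-12:20, 15:25-16:00, 16:25-16:45.
The longest is 10:15-12:10 at 115 minutes.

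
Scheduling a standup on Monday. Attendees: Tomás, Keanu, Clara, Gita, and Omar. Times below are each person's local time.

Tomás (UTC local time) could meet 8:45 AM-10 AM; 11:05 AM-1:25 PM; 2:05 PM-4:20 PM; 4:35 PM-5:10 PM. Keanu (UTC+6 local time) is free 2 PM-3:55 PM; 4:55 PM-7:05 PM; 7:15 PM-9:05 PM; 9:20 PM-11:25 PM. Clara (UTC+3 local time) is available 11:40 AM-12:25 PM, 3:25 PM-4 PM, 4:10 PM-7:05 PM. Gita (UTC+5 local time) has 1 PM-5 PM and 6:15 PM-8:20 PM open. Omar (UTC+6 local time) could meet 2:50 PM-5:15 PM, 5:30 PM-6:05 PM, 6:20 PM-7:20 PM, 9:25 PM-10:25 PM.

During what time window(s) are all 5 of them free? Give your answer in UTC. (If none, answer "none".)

Tomás in UTC: 08:45-10:00, 11:05-13:25, 14:05-16:20, 16:35-17:10.
Keanu in UTC: 08:00-09:55, 10:55-13:05, 13:15-15:05, 15:20-17:25 (subtract 6h to convert from UTC+6).
Clara in UTC: 08:40-09:25, 12:25-13:00, 13:10-16:05 (subtract 3h to convert from UTC+3).
Gita in UTC: 08:00-12:00, 13:15-15:20 (subtract 5h to convert from UTC+5).
Omar in UTC: 08:50-11:15, 11:30-12:05, 12:20-13:20, 15:25-16:25 (subtract 6h to convert from UTC+6).
Tomás ∩ Keanu: 08:45-09:55, 11:05-13:05, 13:15-13:25, 14:05-15:05, 15:20-16:20, 16:35-17:10.
Tomás ∩ Keanu ∩ Clara: 08:45-09:25, 12:25-13:00, 13:15-13:25, 14:05-15:05, 15:20-16:05.
Tomás ∩ Keanu ∩ Clara ∩ Gita: 08:45-09:25, 13:15-13:25, 14:05-15:05.
Tomás ∩ Keanu ∩ Clara ∩ Gita ∩ Omar: 08:50-09:25, 13:15-13:20.
So the common availability across everyone is 08:50-09:25, 13:15-13:20.

08:50-09:25, 13:15-13:20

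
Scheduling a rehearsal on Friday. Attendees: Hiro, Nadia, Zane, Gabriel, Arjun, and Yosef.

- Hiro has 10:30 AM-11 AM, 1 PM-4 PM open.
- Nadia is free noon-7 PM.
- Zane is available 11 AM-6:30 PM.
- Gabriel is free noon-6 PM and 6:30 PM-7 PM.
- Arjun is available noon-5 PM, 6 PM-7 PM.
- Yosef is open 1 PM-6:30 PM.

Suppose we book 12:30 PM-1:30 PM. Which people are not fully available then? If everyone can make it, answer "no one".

Hiro: not fully free for 12:30-13:30. Nadia: free for 12:30-13:30. Zane: free for 12:30-13:30. Gabriel: free for 12:30-13:30. Arjun: free for 12:30-13:30. Yosef: not fully free for 12:30-13:30.

Hiro, Yosef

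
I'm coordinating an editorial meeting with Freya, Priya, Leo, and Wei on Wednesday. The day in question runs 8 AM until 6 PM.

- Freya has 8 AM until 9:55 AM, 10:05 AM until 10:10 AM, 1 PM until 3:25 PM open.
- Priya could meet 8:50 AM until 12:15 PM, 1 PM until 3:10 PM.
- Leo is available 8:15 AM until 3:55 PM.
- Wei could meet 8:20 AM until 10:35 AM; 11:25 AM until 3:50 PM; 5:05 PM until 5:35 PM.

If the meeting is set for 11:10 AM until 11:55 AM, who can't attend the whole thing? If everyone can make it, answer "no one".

Freya, Wei

Freya: not fully free for 11:10-11:55. Priya: free for 11:10-11:55. Leo: free for 11:10-11:55. Wei: not fully free for 11:10-11:55.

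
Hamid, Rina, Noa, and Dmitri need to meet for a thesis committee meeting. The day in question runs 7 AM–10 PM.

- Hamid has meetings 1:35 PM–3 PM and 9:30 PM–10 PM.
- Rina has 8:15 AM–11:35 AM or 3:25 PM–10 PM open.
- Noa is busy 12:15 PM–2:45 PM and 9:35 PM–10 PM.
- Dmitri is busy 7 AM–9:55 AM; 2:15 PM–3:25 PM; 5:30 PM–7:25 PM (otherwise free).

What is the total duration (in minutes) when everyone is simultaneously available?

350

Hamid free: 07:00-13:35, 15:00-21:30 (invert busy blocks within the working day).
Rina free: 08:15-11:35, 15:25-22:00.
Noa free: 07:00-12:15, 14:45-21:35 (invert busy blocks within the working day).
Dmitri free: 09:55-14:15, 15:25-17:30, 19:25-22:00 (invert busy blocks within the working day).
Hamid ∩ Rina: 08:15-11:35, 15:25-21:30.
Hamid ∩ Rina ∩ Noa: 08:15-11:35, 15:25-21:30.
Hamid ∩ Rina ∩ Noa ∩ Dmitri: 09:55-11:35, 15:25-17:30, 19:25-21:30.
Summing the common windows: 100 + 125 + 125 = 350 minutes.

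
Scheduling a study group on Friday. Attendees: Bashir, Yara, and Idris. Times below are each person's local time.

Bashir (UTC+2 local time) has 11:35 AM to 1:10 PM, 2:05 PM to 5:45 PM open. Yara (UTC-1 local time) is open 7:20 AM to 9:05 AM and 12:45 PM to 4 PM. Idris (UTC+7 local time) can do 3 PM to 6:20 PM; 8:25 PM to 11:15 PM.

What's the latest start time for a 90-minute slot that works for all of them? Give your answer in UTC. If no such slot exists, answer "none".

Bashir in UTC: 09:35-11:10, 12:05-15:45 (subtract 2h to convert from UTC+2).
Yara in UTC: 08:20-10:05, 13:45-17:00 (add 1h to convert from UTC-1).
Idris in UTC: 08:00-11:20, 13:25-16:15 (subtract 7h to convert from UTC+7).
Bashir ∩ Yara: 09:35-10:05, 13:45-15:45.
Bashir ∩ Yara ∩ Idris: 09:35-10:05, 13:45-15:45.
The last common window of at least 90 minutes is 13:45-15:45; a 90-minute meeting can start as late as 14:15 and still end by 15:45.

14:15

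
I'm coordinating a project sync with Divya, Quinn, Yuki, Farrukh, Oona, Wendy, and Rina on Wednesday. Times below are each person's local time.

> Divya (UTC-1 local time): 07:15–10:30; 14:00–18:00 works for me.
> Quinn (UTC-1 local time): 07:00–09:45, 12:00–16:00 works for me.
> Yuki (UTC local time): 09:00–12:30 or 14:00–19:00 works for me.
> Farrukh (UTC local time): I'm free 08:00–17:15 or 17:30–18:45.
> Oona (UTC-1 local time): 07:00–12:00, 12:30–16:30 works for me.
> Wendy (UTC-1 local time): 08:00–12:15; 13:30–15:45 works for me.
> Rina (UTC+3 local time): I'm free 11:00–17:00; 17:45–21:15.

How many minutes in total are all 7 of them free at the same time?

210

Divya in UTC: 08:15-11:30, 15:00-19:00 (add 1h to convert from UTC-1).
Quinn in UTC: 08:00-10:45, 13:00-17:00 (add 1h to convert from UTC-1).
Yuki in UTC: 09:00-12:30, 14:00-19:00.
Farrukh in UTC: 08:00-17:15, 17:30-18:45.
Oona in UTC: 08:00-13:00, 13:30-17:30 (add 1h to convert from UTC-1).
Wendy in UTC: 09:00-13:15, 14:30-16:45 (add 1h to convert from UTC-1).
Rina in UTC: 08:00-14:00, 14:45-18:15 (subtract 3h to convert from UTC+3).
Divya ∩ Quinn: 08:15-10:45, 15:00-17:00.
Divya ∩ Quinn ∩ Yuki: 09:00-10:45, 15:00-17:00.
Divya ∩ Quinn ∩ Yuki ∩ Farrukh: 09:00-10:45, 15:00-17:00.
Divya ∩ Quinn ∩ Yuki ∩ Farrukh ∩ Oona: 09:00-10:45, 15:00-17:00.
Divya ∩ Quinn ∩ Yuki ∩ Farrukh ∩ Oona ∩ Wendy: 09:00-10:45, 15:00-16:45.
Divya ∩ Quinn ∩ Yuki ∩ Farrukh ∩ Oona ∩ Wendy ∩ Rina: 09:00-10:45, 15:00-16:45.
Summing the common windows: 105 + 105 = 210 minutes.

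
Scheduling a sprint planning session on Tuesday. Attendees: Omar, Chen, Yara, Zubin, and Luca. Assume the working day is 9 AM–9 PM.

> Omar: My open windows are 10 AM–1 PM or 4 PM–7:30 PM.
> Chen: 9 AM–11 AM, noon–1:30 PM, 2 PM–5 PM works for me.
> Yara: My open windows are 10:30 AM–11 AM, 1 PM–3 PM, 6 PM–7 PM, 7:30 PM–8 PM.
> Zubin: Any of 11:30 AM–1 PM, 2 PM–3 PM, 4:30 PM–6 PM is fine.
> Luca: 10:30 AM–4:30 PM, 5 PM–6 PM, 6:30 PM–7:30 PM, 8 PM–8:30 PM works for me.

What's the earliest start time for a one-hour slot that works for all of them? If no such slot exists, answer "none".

Omar ∩ Chen: 10:00-11:00, 12:00-13:00, 16:00-17:00.
Omar ∩ Chen ∩ Yara: 10:30-11:00.
Omar ∩ Chen ∩ Yara ∩ Zubin: ∅.
Omar ∩ Chen ∩ Yara ∩ Zubin ∩ Luca: ∅.
There is no time when everyone is free.
No common window is at least 60 minutes long.

none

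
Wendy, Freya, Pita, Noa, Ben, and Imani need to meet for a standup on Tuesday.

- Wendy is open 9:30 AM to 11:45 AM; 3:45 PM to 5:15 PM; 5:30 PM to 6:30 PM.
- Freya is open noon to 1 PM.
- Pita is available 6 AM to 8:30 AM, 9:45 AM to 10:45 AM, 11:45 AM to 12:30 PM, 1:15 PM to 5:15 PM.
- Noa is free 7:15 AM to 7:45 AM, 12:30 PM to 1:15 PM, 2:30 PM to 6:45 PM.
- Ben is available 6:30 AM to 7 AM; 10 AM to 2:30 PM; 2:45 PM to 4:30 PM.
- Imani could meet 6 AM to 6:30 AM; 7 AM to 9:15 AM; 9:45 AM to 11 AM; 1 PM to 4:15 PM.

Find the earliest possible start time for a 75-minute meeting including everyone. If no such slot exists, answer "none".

Wendy ∩ Freya: ∅.
Wendy ∩ Freya ∩ Pita: ∅.
Wendy ∩ Freya ∩ Pita ∩ Noa: ∅.
Wendy ∩ Freya ∩ Pita ∩ Noa ∩ Ben: ∅.
Wendy ∩ Freya ∩ Pita ∩ Noa ∩ Ben ∩ Imani: ∅.
There is no time when everyone is free.
No common window is at least 75 minutes long.

none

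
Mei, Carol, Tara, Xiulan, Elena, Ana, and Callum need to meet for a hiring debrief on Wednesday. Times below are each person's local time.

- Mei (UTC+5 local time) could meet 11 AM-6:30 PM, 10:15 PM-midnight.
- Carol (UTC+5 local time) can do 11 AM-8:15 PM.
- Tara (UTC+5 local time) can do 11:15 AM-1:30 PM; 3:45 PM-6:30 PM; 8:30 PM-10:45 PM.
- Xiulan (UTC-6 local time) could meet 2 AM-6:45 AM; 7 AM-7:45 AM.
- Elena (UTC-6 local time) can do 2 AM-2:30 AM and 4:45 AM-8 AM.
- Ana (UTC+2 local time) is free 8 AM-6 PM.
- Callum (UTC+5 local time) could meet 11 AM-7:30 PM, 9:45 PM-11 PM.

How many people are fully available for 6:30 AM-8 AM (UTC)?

5

Mei in UTC: 06:00-13:30, 17:15-19:00 (subtract 5h to convert from UTC+5).
Carol in UTC: 06:00-15:15 (subtract 5h to convert from UTC+5).
Tara in UTC: 06:15-08:30, 10:45-13:30, 15:30-17:45 (subtract 5h to convert from UTC+5).
Xiulan in UTC: 08:00-12:45, 13:00-13:45 (add 6h to convert from UTC-6).
Elena in UTC: 08:00-08:30, 10:45-14:00 (add 6h to convert from UTC-6).
Ana in UTC: 06:00-16:00 (subtract 2h to convert from UTC+2).
Callum in UTC: 06:00-14:30, 16:45-18:00 (subtract 5h to convert from UTC+5).
Mei, Carol, Tara, Ana, and Callum can make the full 06:30-08:00 slot — that's 5.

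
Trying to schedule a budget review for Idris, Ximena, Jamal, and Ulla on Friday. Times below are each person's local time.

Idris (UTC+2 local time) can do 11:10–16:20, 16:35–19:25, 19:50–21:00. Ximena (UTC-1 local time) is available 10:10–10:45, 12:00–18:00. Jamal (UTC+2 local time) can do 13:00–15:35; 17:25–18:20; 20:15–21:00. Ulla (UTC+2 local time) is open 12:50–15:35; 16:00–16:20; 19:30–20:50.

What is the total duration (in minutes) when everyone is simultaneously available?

Idris in UTC: 09:10-14:20, 14:35-17:25, 17:50-19:00 (subtract 2h to convert from UTC+2).
Ximena in UTC: 11:10-11:45, 13:00-19:00 (add 1h to convert from UTC-1).
Jamal in UTC: 11:00-13:35, 15:25-16:20, 18:15-19:00 (subtract 2h to convert from UTC+2).
Ulla in UTC: 10:50-13:35, 14:00-14:20, 17:30-18:50 (subtract 2h to convert from UTC+2).
Idris ∩ Ximena: 11:10-11:45, 13:00-14:20, 14:35-17:25, 17:50-19:00.
Idris ∩ Ximena ∩ Jamal: 11:10-11:45, 13:00-13:35, 15:25-16:20, 18:15-19:00.
Idris ∩ Ximena ∩ Jamal ∩ Ulla: 11:10-11:45, 13:00-13:35, 18:15-18:50.
Those are the intersection windows.
Summing the common windows: 35 + 35 + 35 = 105 minutes.

105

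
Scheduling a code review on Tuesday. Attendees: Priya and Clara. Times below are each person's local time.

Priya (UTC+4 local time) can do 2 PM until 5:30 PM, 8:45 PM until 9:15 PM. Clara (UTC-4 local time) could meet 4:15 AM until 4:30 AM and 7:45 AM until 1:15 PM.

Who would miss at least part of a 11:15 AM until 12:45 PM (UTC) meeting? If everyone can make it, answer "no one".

Priya in UTC: 10:00-13:30, 16:45-17:15 (subtract 4h to convert from UTC+4).
Clara in UTC: 08:15-08:30, 11:45-17:15 (add 4h to convert from UTC-4).
Priya: free for 11:15-12:45. Clara: not fully free for 11:15-12:45.

Clara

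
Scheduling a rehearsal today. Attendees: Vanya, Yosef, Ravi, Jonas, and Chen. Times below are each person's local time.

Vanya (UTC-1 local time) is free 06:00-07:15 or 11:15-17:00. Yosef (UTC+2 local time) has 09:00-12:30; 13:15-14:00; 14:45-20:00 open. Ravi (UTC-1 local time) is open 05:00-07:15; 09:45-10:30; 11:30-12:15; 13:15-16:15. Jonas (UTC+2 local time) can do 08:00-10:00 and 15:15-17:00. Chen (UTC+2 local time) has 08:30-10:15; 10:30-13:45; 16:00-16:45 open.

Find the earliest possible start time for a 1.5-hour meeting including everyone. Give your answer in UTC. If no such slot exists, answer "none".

none

Vanya in UTC: 07:00-08:15, 12:15-18:00 (add 1h to convert from UTC-1).
Yosef in UTC: 07:00-10:30, 11:15-12:00, 12:45-18:00 (subtract 2h to convert from UTC+2).
Ravi in UTC: 06:00-08:15, 10:45-11:30, 12:30-13:15, 14:15-17:15 (add 1h to convert from UTC-1).
Jonas in UTC: 06:00-08:00, 13:15-15:00 (subtract 2h to convert from UTC+2).
Chen in UTC: 06:30-08:15, 08:30-11:45, 14:00-14:45 (subtract 2h to convert from UTC+2).
Vanya ∩ Yosef: 07:00-08:15, 12:45-18:00.
Vanya ∩ Yosef ∩ Ravi: 07:00-08:15, 12:45-13:15, 14:15-17:15.
Vanya ∩ Yosef ∩ Ravi ∩ Jonas: 07:00-08:00, 14:15-15:00.
Vanya ∩ Yosef ∩ Ravi ∩ Jonas ∩ Chen: 07:00-08:00, 14:15-14:45.
No common window is at least 90 minutes long.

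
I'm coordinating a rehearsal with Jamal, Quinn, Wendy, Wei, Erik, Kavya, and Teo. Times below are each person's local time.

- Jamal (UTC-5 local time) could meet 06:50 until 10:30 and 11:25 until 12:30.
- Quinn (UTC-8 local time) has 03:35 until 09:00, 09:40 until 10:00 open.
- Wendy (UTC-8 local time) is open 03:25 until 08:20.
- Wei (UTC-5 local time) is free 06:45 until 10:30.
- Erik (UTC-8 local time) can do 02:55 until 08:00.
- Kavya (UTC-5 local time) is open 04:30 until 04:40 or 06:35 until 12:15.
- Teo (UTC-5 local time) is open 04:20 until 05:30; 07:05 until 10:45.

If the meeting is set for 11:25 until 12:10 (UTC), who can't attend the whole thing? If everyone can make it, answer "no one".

Jamal in UTC: 11:50-15:30, 16:25-17:30 (add 5h to convert from UTC-5).
Quinn in UTC: 11:35-17:00, 17:40-18:00 (add 8h to convert from UTC-8).
Wendy in UTC: 11:25-16:20 (add 8h to convert from UTC-8).
Wei in UTC: 11:45-15:30 (add 5h to convert from UTC-5).
Erik in UTC: 10:55-16:00 (add 8h to convert from UTC-8).
Kavya in UTC: 09:30-09:40, 11:35-17:15 (add 5h to convert from UTC-5).
Teo in UTC: 09:20-10:30, 12:05-15:45 (add 5h to convert from UTC-5).
Jamal: not fully free for 11:25-12:10. Quinn: not fully free for 11:25-12:10. Wendy: free for 11:25-12:10. Wei: not fully free for 11:25-12:10. Erik: free for 11:25-12:10. Kavya: not fully free for 11:25-12:10. Teo: not fully free for 11:25-12:10.

Jamal, Kavya, Quinn, Teo, Wei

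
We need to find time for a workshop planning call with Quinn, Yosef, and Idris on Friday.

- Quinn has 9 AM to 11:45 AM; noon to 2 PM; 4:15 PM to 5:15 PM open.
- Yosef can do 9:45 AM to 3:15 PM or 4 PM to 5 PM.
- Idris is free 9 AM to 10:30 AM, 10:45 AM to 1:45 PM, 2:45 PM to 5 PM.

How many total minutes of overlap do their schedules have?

Quinn ∩ Yosef: 09:45-11:45, 12:00-14:00, 16:15-17:00.
Quinn ∩ Yosef ∩ Idris: 09:45-10:30, 10:45-11:45, 12:00-13:45, 16:15-17:00.
So the common availability across everyone is 09:45-10:30, 10:45-11:45, 12:00-13:45, 16:15-17:00.
Summing the common windows: 45 + 60 + 105 + 45 = 255 minutes.

255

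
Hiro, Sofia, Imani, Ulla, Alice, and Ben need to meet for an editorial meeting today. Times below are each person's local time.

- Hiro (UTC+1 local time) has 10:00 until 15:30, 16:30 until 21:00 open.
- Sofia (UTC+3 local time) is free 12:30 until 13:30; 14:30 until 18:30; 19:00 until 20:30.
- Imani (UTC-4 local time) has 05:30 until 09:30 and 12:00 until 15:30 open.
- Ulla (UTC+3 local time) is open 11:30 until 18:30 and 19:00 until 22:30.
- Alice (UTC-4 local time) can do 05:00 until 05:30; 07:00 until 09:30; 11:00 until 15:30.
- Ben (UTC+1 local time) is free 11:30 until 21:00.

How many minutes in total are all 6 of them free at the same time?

210

Hiro in UTC: 09:00-14:30, 15:30-20:00 (subtract 1h to convert from UTC+1).
Sofia in UTC: 09:30-10:30, 11:30-15:30, 16:00-17:30 (subtract 3h to convert from UTC+3).
Imani in UTC: 09:30-13:30, 16:00-19:30 (add 4h to convert from UTC-4).
Ulla in UTC: 08:30-15:30, 16:00-19:30 (subtract 3h to convert from UTC+3).
Alice in UTC: 09:00-09:30, 11:00-13:30, 15:00-19:30 (add 4h to convert from UTC-4).
Ben in UTC: 10:30-20:00 (subtract 1h to convert from UTC+1).
Hiro ∩ Sofia: 09:30-10:30, 11:30-14:30, 16:00-17:30.
Hiro ∩ Sofia ∩ Imani: 09:30-10:30, 11:30-13:30, 16:00-17:30.
Hiro ∩ Sofia ∩ Imani ∩ Ulla: 09:30-10:30, 11:30-13:30, 16:00-17:30.
Hiro ∩ Sofia ∩ Imani ∩ Ulla ∩ Alice: 11:30-13:30, 16:00-17:30.
Hiro ∩ Sofia ∩ Imani ∩ Ulla ∩ Alice ∩ Ben: 11:30-13:30, 16:00-17:30.
Summing the common windows: 120 + 90 = 210 minutes.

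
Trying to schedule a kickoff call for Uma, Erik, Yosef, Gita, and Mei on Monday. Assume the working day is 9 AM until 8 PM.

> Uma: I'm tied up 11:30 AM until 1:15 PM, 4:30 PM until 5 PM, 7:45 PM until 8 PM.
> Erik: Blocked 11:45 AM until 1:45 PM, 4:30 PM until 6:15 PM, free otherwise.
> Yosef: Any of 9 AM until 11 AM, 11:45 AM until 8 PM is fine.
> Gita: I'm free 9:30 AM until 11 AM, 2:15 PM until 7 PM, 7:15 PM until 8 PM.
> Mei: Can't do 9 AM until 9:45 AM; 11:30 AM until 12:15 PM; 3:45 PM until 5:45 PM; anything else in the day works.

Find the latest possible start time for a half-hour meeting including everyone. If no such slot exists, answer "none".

19:15

Uma free: 09:00-11:30, 13:15-16:30, 17:00-19:45 (invert busy blocks within the working day).
Erik free: 09:00-11:45, 13:45-16:30, 18:15-20:00 (invert busy blocks within the working day).
Yosef free: 09:00-11:00, 11:45-20:00.
Gita free: 09:30-11:00, 14:15-19:00, 19:15-20:00.
Mei free: 09:45-11:30, 12:15-15:45, 17:45-20:00 (invert busy blocks within the working day).
Uma ∩ Erik: 09:00-11:30, 13:45-16:30, 18:15-19:45.
Uma ∩ Erik ∩ Yosef: 09:00-11:00, 13:45-16:30, 18:15-19:45.
Uma ∩ Erik ∩ Yosef ∩ Gita: 09:30-11:00, 14:15-16:30, 18:15-19:00, 19:15-19:45.
Uma ∩ Erik ∩ Yosef ∩ Gita ∩ Mei: 09:45-11:00, 14:15-15:45, 18:15-19:00, 19:15-19:45.
Those are the intersection windows.
The last common window of at least 30 minutes is 19:15-19:45; a 30-minute meeting can start as late as 19:15 and still end by 19:45.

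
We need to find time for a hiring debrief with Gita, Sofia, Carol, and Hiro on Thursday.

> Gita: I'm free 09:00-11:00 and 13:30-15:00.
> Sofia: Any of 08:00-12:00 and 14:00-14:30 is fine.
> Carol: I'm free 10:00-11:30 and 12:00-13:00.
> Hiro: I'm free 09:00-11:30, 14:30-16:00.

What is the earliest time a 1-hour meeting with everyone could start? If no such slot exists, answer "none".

10:00

Gita ∩ Sofia: 09:00-11:00, 14:00-14:30.
Gita ∩ Sofia ∩ Carol: 10:00-11:00.
Gita ∩ Sofia ∩ Carol ∩ Hiro: 10:00-11:00.
The first common window of at least 60 minutes is 10:00-11:00, so the earliest start is 10:00.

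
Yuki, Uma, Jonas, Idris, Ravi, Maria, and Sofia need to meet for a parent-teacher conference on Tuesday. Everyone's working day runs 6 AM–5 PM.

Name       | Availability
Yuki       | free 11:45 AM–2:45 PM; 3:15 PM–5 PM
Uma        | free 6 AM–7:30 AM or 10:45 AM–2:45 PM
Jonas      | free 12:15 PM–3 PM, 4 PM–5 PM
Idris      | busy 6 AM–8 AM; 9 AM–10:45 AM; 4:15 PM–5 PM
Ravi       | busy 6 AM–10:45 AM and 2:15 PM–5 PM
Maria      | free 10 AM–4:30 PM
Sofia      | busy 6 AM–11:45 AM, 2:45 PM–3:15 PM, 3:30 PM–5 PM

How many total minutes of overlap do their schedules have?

Yuki free: 11:45-14:45, 15:15-17:00.
Uma free: 06:00-07:30, 10:45-14:45.
Jonas free: 12:15-15:00, 16:00-17:00.
Idris free: 08:00-09:00, 10:45-16:15 (invert busy blocks within the working day).
Ravi free: 10:45-14:15 (invert busy blocks within the working day).
Maria free: 10:00-16:30.
Sofia free: 11:45-14:45, 15:15-15:30 (invert busy blocks within the working day).
Yuki ∩ Uma: 11:45-14:45.
Yuki ∩ Uma ∩ Jonas: 12:15-14:45.
Yuki ∩ Uma ∩ Jonas ∩ Idris: 12:15-14:45.
Yuki ∩ Uma ∩ Jonas ∩ Idris ∩ Ravi: 12:15-14:15.
Yuki ∩ Uma ∩ Jonas ∩ Idris ∩ Ravi ∩ Maria: 12:15-14:15.
Yuki ∩ Uma ∩ Jonas ∩ Idris ∩ Ravi ∩ Maria ∩ Sofia: 12:15-14:15.
That's a single block of 120 minutes.

120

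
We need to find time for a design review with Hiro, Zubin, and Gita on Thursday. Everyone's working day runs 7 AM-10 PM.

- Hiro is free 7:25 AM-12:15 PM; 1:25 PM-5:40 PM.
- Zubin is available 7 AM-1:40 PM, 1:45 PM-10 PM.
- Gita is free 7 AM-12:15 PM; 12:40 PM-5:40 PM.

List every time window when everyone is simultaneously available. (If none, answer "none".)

Hiro ∩ Zubin: 07:25-12:15, 13:25-13:40, 13:45-17:40.
Hiro ∩ Zubin ∩ Gita: 07:25-12:15, 13:25-13:40, 13:45-17:40.
Those are the intersection windows.

07:25-12:15, 13:25-13:40, 13:45-17:40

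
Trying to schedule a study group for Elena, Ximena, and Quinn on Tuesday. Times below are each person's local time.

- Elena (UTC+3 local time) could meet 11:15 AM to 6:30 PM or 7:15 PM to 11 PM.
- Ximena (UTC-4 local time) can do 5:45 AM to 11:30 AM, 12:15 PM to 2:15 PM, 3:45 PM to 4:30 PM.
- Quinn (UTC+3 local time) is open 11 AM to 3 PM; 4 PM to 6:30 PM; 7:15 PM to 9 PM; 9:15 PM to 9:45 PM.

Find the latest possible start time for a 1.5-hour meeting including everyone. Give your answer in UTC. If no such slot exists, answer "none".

Elena in UTC: 08:15-15:30, 16:15-20:00 (subtract 3h to convert from UTC+3).
Ximena in UTC: 09:45-15:30, 16:15-18:15, 19:45-20:30 (add 4h to convert from UTC-4).
Quinn in UTC: 08:00-12:00, 13:00-15:30, 16:15-18:00, 18:15-18:45 (subtract 3h to convert from UTC+3).
Elena ∩ Ximena: 09:45-15:30, 16:15-18:15, 19:45-20:00.
Elena ∩ Ximena ∩ Quinn: 09:45-12:00, 13:00-15:30, 16:15-18:00.
The last common window of at least 90 minutes is 16:15-18:00; a 90-minute meeting can start as late as 16:30 and still end by 18:00.

16:30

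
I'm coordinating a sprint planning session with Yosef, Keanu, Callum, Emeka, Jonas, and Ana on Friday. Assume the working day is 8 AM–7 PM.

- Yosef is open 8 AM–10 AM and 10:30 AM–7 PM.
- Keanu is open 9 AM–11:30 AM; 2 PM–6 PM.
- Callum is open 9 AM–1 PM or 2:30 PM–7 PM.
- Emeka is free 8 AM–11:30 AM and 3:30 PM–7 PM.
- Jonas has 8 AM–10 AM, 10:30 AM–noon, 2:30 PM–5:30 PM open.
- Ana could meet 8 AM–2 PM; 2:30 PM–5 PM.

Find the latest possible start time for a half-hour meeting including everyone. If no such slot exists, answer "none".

16:30

Yosef ∩ Keanu: 09:00-10:00, 10:30-11:30, 14:00-18:00.
Yosef ∩ Keanu ∩ Callum: 09:00-10:00, 10:30-11:30, 14:30-18:00.
Yosef ∩ Keanu ∩ Callum ∩ Emeka: 09:00-10:00, 10:30-11:30, 15:30-18:00.
Yosef ∩ Keanu ∩ Callum ∩ Emeka ∩ Jonas: 09:00-10:00, 10:30-11:30, 15:30-17:30.
Yosef ∩ Keanu ∩ Callum ∩ Emeka ∩ Jonas ∩ Ana: 09:00-10:00, 10:30-11:30, 15:30-17:00.
The last common window of at least 30 minutes is 15:30-17:00; a 30-minute meeting can start as late as 16:30 and still end by 17:00.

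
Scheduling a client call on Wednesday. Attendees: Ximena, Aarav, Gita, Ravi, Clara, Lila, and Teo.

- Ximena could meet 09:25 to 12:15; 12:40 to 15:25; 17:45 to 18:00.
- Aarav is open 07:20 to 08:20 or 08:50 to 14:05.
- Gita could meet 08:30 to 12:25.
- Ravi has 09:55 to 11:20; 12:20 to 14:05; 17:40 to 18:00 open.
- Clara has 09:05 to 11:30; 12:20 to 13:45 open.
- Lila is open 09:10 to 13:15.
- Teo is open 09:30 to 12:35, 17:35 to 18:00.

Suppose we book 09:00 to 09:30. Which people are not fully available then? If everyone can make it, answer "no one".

Clara, Lila, Ravi, Teo, Ximena

Ximena: not fully free for 09:00-09:30. Aarav: free for 09:00-09:30. Gita: free for 09:00-09:30. Ravi: not fully free for 09:00-09:30. Clara: not fully free for 09:00-09:30. Lila: not fully free for 09:00-09:30. Teo: not fully free for 09:00-09:30.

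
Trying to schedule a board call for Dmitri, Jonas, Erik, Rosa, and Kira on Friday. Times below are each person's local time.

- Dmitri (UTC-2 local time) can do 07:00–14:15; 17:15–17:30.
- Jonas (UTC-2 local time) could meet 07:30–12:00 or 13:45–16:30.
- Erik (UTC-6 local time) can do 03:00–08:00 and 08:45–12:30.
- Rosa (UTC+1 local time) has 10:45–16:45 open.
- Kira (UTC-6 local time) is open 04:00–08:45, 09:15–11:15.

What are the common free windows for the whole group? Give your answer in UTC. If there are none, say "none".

10:00-14:00

Dmitri in UTC: 09:00-16:15, 19:15-19:30 (add 2h to convert from UTC-2).
Jonas in UTC: 09:30-14:00, 15:45-18:30 (add 2h to convert from UTC-2).
Erik in UTC: 09:00-14:00, 14:45-18:30 (add 6h to convert from UTC-6).
Rosa in UTC: 09:45-15:45 (subtract 1h to convert from UTC+1).
Kira in UTC: 10:00-14:45, 15:15-17:15 (add 6h to convert from UTC-6).
Dmitri ∩ Jonas: 09:30-14:00, 15:45-16:15.
Dmitri ∩ Jonas ∩ Erik: 09:30-14:00, 15:45-16:15.
Dmitri ∩ Jonas ∩ Erik ∩ Rosa: 09:45-14:00.
Dmitri ∩ Jonas ∩ Erik ∩ Rosa ∩ Kira: 10:00-14:00.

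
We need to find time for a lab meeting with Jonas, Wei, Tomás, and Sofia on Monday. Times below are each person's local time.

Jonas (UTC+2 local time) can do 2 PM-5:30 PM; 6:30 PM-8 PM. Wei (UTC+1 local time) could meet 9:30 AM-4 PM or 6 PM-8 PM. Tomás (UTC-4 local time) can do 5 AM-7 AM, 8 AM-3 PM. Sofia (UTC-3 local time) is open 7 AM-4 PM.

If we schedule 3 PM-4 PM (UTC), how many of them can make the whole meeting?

2

Jonas in UTC: 12:00-15:30, 16:30-18:00 (subtract 2h to convert from UTC+2).
Wei in UTC: 08:30-15:00, 17:00-19:00 (subtract 1h to convert from UTC+1).
Tomás in UTC: 09:00-11:00, 12:00-19:00 (add 4h to convert from UTC-4).
Sofia in UTC: 10:00-19:00 (add 3h to convert from UTC-3).
Tomás and Sofia can make the full 15:00-16:00 slot — that's 2.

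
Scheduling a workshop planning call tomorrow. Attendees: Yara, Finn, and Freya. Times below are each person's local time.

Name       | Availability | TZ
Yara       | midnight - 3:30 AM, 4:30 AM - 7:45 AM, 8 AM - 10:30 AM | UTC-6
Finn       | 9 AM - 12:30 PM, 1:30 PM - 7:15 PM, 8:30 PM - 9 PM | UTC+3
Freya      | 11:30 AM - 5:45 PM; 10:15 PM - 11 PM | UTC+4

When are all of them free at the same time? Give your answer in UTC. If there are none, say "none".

07:30-09:30, 10:30-13:45

Yara in UTC: 06:00-09:30, 10:30-13:45, 14:00-16:30 (add 6h to convert from UTC-6).
Finn in UTC: 06:00-09:30, 10:30-16:15, 17:30-18:00 (subtract 3h to convert from UTC+3).
Freya in UTC: 07:30-13:45, 18:15-19:00 (subtract 4h to convert from UTC+4).
Yara ∩ Finn: 06:00-09:30, 10:30-13:45, 14:00-16:15.
Yara ∩ Finn ∩ Freya: 07:30-09:30, 10:30-13:45.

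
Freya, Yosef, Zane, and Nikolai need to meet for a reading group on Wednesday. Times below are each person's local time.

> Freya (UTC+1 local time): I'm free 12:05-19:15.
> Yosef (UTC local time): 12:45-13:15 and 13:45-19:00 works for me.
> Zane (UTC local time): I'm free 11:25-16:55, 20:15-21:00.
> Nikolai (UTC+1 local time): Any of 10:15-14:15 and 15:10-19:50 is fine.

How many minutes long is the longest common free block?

Freya in UTC: 11:05-18:15 (subtract 1h to convert from UTC+1).
Yosef in UTC: 12:45-13:15, 13:45-19:00.
Zane in UTC: 11:25-16:55, 20:15-21:00.
Nikolai in UTC: 09:15-13:15, 14:10-18:50 (subtract 1h to convert from UTC+1).
Freya ∩ Yosef: 12:45-13:15, 13:45-18:15.
Freya ∩ Yosef ∩ Zane: 12:45-13:15, 13:45-16:55.
Freya ∩ Yosef ∩ Zane ∩ Nikolai: 12:45-13:15, 14:10-16:55.
Those are the intersection windows.
The longest is 14:10-16:55 at 165 minutes.

165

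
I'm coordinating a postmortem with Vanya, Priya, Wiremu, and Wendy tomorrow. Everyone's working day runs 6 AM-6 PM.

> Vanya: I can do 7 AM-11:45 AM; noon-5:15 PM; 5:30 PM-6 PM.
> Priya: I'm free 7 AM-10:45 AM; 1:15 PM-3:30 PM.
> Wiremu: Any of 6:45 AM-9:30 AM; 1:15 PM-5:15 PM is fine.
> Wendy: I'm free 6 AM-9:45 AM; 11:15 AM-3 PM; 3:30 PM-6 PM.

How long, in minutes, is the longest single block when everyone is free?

150

Vanya ∩ Priya: 07:00-10:45, 13:15-15:30.
Vanya ∩ Priya ∩ Wiremu: 07:00-09:30, 13:15-15:30.
Vanya ∩ Priya ∩ Wiremu ∩ Wendy: 07:00-09:30, 13:15-15:00.
The longest is 07:00-09:30 at 150 minutes.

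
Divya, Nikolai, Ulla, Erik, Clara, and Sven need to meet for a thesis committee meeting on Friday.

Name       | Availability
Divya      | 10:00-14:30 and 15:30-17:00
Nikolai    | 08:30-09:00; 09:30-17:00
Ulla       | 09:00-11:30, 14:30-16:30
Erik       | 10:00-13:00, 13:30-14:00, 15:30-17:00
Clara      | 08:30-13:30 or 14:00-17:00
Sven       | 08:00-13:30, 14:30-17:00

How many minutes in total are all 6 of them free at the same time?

150

Divya ∩ Nikolai: 10:00-14:30, 15:30-17:00.
Divya ∩ Nikolai ∩ Ulla: 10:00-11:30, 15:30-16:30.
Divya ∩ Nikolai ∩ Ulla ∩ Erik: 10:00-11:30, 15:30-16:30.
Divya ∩ Nikolai ∩ Ulla ∩ Erik ∩ Clara: 10:00-11:30, 15:30-16:30.
Divya ∩ Nikolai ∩ Ulla ∩ Erik ∩ Clara ∩ Sven: 10:00-11:30, 15:30-16:30.
So the common availability across everyone is 10:00-11:30, 15:30-16:30.
Summing the common windows: 90 + 60 = 150 minutes.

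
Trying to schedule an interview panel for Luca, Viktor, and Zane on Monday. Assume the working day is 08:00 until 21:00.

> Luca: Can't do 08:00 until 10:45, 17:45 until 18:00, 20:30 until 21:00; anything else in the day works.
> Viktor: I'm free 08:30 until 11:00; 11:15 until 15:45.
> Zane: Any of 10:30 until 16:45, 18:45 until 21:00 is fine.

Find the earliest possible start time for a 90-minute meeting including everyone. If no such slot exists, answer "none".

11:15

Luca free: 10:45-17:45, 18:00-20:30 (invert busy blocks within the working day).
Viktor free: 08:30-11:00, 11:15-15:45.
Zane free: 10:30-16:45, 18:45-21:00.
Luca ∩ Viktor: 10:45-11:00, 11:15-15:45.
Luca ∩ Viktor ∩ Zane: 10:45-11:00, 11:15-15:45.
The first common window of at least 90 minutes is 11:15-15:45, so the earliest start is 11:15.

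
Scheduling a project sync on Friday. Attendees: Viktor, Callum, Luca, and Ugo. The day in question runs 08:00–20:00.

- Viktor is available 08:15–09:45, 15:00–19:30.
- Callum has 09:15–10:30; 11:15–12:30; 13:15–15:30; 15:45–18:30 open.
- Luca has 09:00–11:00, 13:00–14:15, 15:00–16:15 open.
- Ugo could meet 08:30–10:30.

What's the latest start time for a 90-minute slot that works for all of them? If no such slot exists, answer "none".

Viktor ∩ Callum: 09:15-09:45, 15:00-15:30, 15:45-18:30.
Viktor ∩ Callum ∩ Luca: 09:15-09:45, 15:00-15:30, 15:45-16:15.
Viktor ∩ Callum ∩ Luca ∩ Ugo: 09:15-09:45.
No common window is at least 90 minutes long.

none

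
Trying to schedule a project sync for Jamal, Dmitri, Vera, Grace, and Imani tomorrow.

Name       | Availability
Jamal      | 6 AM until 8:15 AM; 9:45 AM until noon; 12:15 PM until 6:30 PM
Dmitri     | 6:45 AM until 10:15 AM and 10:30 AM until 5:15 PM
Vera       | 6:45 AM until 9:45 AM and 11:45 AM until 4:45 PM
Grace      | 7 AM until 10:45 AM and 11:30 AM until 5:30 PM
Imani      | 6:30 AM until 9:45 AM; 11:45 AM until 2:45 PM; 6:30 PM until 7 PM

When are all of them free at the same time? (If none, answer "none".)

Jamal ∩ Dmitri: 06:45-08:15, 09:45-10:15, 10:30-12:00, 12:15-17:15.
Jamal ∩ Dmitri ∩ Vera: 06:45-08:15, 11:45-12:00, 12:15-16:45.
Jamal ∩ Dmitri ∩ Vera ∩ Grace: 07:00-08:15, 11:45-12:00, 12:15-16:45.
Jamal ∩ Dmitri ∩ Vera ∩ Grace ∩ Imani: 07:00-08:15, 11:45-12:00, 12:15-14:45.

07:00-08:15, 11:45-12:00, 12:15-14:45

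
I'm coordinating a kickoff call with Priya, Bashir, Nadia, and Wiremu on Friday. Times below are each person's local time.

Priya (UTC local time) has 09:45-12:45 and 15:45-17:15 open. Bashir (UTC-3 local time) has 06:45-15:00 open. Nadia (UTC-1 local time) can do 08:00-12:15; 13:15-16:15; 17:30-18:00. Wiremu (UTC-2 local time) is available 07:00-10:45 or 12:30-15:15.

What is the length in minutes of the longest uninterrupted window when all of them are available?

Priya in UTC: 09:45-12:45, 15:45-17:15.
Bashir in UTC: 09:45-18:00 (add 3h to convert from UTC-3).
Nadia in UTC: 09:00-13:15, 14:15-17:15, 18:30-19:00 (add 1h to convert from UTC-1).
Wiremu in UTC: 09:00-12:45, 14:30-17:15 (add 2h to convert from UTC-2).
Priya ∩ Bashir: 09:45-12:45, 15:45-17:15.
Priya ∩ Bashir ∩ Nadia: 09:45-12:45, 15:45-17:15.
Priya ∩ Bashir ∩ Nadia ∩ Wiremu: 09:45-12:45, 15:45-17:15.
The longest is 09:45-12:45 at 180 minutes.

180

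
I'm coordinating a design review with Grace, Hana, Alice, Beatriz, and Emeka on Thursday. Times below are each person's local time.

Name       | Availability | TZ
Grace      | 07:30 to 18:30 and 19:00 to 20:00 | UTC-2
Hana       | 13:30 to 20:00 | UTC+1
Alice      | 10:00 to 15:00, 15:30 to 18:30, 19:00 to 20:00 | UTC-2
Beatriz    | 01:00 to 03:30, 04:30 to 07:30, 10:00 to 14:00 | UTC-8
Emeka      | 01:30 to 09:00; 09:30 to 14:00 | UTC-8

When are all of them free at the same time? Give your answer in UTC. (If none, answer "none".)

Grace in UTC: 09:30-20:30, 21:00-22:00 (add 2h to convert from UTC-2).
Hana in UTC: 12:30-19:00 (subtract 1h to convert from UTC+1).
Alice in UTC: 12:00-17:00, 17:30-20:30, 21:00-22:00 (add 2h to convert from UTC-2).
Beatriz in UTC: 09:00-11:30, 12:30-15:30, 18:00-22:00 (add 8h to convert from UTC-8).
Emeka in UTC: 09:30-17:00, 17:30-22:00 (add 8h to convert from UTC-8).
Grace ∩ Hana: 12:30-19:00.
Grace ∩ Hana ∩ Alice: 12:30-17:00, 17:30-19:00.
Grace ∩ Hana ∩ Alice ∩ Beatriz: 12:30-15:30, 18:00-19:00.
Grace ∩ Hana ∩ Alice ∩ Beatriz ∩ Emeka: 12:30-15:30, 18:00-19:00.

12:30-15:30, 18:00-19:00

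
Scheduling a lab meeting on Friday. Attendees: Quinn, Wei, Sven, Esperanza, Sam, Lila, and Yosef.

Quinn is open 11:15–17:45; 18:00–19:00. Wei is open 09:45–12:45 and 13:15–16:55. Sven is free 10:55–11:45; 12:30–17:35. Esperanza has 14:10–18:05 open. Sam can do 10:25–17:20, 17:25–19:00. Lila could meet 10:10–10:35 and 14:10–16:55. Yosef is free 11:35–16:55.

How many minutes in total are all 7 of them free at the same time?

165

Quinn ∩ Wei: 11:15-12:45, 13:15-16:55.
Quinn ∩ Wei ∩ Sven: 11:15-11:45, 12:30-12:45, 13:15-16:55.
Quinn ∩ Wei ∩ Sven ∩ Esperanza: 14:10-16:55.
Quinn ∩ Wei ∩ Sven ∩ Esperanza ∩ Sam: 14:10-16:55.
Quinn ∩ Wei ∩ Sven ∩ Esperanza ∩ Sam ∩ Lila: 14:10-16:55.
Quinn ∩ Wei ∩ Sven ∩ Esperanza ∩ Sam ∩ Lila ∩ Yosef: 14:10-16:55.
That's a single block of 165 minutes.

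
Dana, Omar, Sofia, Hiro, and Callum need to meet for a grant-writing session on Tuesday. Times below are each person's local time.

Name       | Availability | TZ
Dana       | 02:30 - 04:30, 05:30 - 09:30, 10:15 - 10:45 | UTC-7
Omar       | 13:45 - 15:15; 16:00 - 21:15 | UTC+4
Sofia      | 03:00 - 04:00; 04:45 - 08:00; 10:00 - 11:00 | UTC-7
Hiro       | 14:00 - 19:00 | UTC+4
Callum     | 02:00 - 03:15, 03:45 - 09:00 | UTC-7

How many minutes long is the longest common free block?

Dana in UTC: 09:30-11:30, 12:30-16:30, 17:15-17:45 (add 7h to convert from UTC-7).
Omar in UTC: 09:45-11:15, 12:00-17:15 (subtract 4h to convert from UTC+4).
Sofia in UTC: 10:00-11:00, 11:45-15:00, 17:00-18:00 (add 7h to convert from UTC-7).
Hiro in UTC: 10:00-15:00 (subtract 4h to convert from UTC+4).
Callum in UTC: 09:00-10:15, 10:45-16:00 (add 7h to convert from UTC-7).
Dana ∩ Omar: 09:45-11:15, 12:30-16:30.
Dana ∩ Omar ∩ Sofia: 10:00-11:00, 12:30-15:00.
Dana ∩ Omar ∩ Sofia ∩ Hiro: 10:00-11:00, 12:30-15:00.
Dana ∩ Omar ∩ Sofia ∩ Hiro ∩ Callum: 10:00-10:15, 10:45-11:00, 12:30-15:00.
The longest is 12:30-15:00 at 150 minutes.

150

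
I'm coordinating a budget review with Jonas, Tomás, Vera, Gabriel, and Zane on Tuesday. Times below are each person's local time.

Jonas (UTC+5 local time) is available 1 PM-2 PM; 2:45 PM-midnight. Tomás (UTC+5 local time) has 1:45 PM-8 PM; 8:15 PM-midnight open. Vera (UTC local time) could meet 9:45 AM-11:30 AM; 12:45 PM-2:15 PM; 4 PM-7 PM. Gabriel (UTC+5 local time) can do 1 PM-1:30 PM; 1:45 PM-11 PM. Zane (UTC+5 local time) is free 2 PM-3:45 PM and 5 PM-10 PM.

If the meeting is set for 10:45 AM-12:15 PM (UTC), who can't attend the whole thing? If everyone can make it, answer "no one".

Vera, Zane

Jonas in UTC: 08:00-09:00, 09:45-19:00 (subtract 5h to convert from UTC+5).
Tomás in UTC: 08:45-15:00, 15:15-19:00 (subtract 5h to convert from UTC+5).
Vera in UTC: 09:45-11:30, 12:45-14:15, 16:00-19:00.
Gabriel in UTC: 08:00-08:30, 08:45-18:00 (subtract 5h to convert from UTC+5).
Zane in UTC: 09:00-10:45, 12:00-17:00 (subtract 5h to convert from UTC+5).
Jonas: free for 10:45-12:15. Tomás: free for 10:45-12:15. Vera: not fully free for 10:45-12:15. Gabriel: free for 10:45-12:15. Zane: not fully free for 10:45-12:15.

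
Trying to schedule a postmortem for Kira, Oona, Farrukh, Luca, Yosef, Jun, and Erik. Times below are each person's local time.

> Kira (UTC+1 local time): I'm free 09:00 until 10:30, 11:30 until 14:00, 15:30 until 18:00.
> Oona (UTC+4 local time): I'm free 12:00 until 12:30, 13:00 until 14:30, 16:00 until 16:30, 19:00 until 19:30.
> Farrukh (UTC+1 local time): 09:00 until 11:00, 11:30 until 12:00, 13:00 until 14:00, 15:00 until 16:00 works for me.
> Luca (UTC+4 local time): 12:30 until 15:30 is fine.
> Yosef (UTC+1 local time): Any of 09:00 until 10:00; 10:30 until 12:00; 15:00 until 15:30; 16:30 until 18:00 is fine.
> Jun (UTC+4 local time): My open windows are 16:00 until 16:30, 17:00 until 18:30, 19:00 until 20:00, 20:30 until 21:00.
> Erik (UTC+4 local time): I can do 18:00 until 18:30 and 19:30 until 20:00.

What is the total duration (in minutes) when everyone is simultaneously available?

0

Kira in UTC: 08:00-09:30, 10:30-13:00, 14:30-17:00 (subtract 1h to convert from UTC+1).
Oona in UTC: 08:00-08:30, 09:00-10:30, 12:00-12:30, 15:00-15:30 (subtract 4h to convert from UTC+4).
Farrukh in UTC: 08:00-10:00, 10:30-11:00, 12:00-13:00, 14:00-15:00 (subtract 1h to convert from UTC+1).
Luca in UTC: 08:30-11:30 (subtract 4h to convert from UTC+4).
Yosef in UTC: 08:00-09:00, 09:30-11:00, 14:00-14:30, 15:30-17:00 (subtract 1h to convert from UTC+1).
Jun in UTC: 12:00-12:30, 13:00-14:30, 15:00-16:00, 16:30-17:00 (subtract 4h to convert from UTC+4).
Erik in UTC: 14:00-14:30, 15:30-16:00 (subtract 4h to convert from UTC+4).
Kira ∩ Oona: 08:00-08:30, 09:00-09:30, 12:00-12:30, 15:00-15:30.
Kira ∩ Oona ∩ Farrukh: 08:00-08:30, 09:00-09:30, 12:00-12:30.
Kira ∩ Oona ∩ Farrukh ∩ Luca: 09:00-09:30.
Kira ∩ Oona ∩ Farrukh ∩ Luca ∩ Yosef: ∅.
Kira ∩ Oona ∩ Farrukh ∩ Luca ∩ Yosef ∩ Jun: ∅.
Kira ∩ Oona ∩ Farrukh ∩ Luca ∩ Yosef ∩ Jun ∩ Erik: ∅.
There is no time when everyone is free.
There is no common window, so the total is 0 minutes.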